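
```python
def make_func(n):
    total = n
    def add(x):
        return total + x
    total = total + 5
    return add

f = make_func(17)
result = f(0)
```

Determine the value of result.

Step 1: make_func(17) sets total = 17, then total = 17 + 5 = 22.
Step 2: Closures capture by reference, so add sees total = 22.
Step 3: f(0) returns 22 + 0 = 22

The answer is 22.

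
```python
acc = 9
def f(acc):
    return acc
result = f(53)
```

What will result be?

Step 1: Global acc = 9.
Step 2: f(53) takes parameter acc = 53, which shadows the global.
Step 3: result = 53

The answer is 53.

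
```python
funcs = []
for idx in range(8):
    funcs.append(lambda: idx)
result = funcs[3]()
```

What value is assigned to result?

Step 1: The loop creates 8 lambdas, all referencing the same variable idx.
Step 2: After the loop, idx = 7 (final value).
Step 3: funcs[3]() looks up idx at call time and finds 7. This is the late binding gotcha. result = 7

The answer is 7.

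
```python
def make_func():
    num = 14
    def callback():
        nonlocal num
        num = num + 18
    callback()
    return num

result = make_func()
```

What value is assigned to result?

Step 1: make_func() sets num = 14.
Step 2: callback() uses nonlocal to modify num in make_func's scope: num = 14 + 18 = 32.
Step 3: make_func() returns the modified num = 32

The answer is 32.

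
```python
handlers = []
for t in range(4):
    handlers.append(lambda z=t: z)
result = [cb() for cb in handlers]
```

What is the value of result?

Step 1: Default arg z=t captures t at each iteration.
Step 2: Each lambda has its own default: 0, 1, ..., 3.
Step 3: result = [0, 1, 2, 3]

The answer is [0, 1, 2, 3].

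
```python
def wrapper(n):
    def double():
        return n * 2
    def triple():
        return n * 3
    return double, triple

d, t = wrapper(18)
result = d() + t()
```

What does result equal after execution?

Step 1: Both closures capture the same n = 18.
Step 2: d() = 18 * 2 = 36, t() = 18 * 3 = 54.
Step 3: result = 36 + 54 = 90

The answer is 90.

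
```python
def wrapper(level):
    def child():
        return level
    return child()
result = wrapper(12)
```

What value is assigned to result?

Step 1: wrapper(12) binds parameter level = 12.
Step 2: child() looks up level in enclosing scope and finds the parameter level = 12.
Step 3: result = 12

The answer is 12.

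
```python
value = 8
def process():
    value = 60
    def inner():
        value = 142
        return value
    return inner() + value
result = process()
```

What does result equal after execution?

Step 1: process() has local value = 60. inner() has local value = 142.
Step 2: inner() returns its local value = 142.
Step 3: process() returns 142 + its own value (60) = 202

The answer is 202.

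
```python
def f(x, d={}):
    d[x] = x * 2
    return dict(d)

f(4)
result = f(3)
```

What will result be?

Step 1: Mutable default dict is shared across calls.
Step 2: First call adds 4: 8. Second call adds 3: 6.
Step 3: result = {4: 8, 3: 6}

The answer is {4: 8, 3: 6}.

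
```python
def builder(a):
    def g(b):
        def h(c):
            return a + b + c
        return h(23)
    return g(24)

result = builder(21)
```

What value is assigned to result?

Step 1: a = 21, b = 24, c = 23 across three nested scopes.
Step 2: h() accesses all three via LEGB rule.
Step 3: result = 21 + 24 + 23 = 68

The answer is 68.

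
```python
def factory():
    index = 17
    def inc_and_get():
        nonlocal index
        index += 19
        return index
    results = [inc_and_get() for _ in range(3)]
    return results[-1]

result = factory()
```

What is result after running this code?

Step 1: index = 17.
Step 2: Three calls to inc_and_get(), each adding 19.
Step 3: Last value = 17 + 19 * 3 = 74

The answer is 74.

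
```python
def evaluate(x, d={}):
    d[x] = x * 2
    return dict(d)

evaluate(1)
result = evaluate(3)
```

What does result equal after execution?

Step 1: Mutable default dict is shared across calls.
Step 2: First call adds 1: 2. Second call adds 3: 6.
Step 3: result = {1: 2, 3: 6}

The answer is {1: 2, 3: 6}.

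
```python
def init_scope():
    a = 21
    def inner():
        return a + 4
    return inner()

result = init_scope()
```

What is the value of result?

Step 1: init_scope() defines a = 21.
Step 2: inner() reads a = 21 from enclosing scope, returns 21 + 4 = 25.
Step 3: result = 25

The answer is 25.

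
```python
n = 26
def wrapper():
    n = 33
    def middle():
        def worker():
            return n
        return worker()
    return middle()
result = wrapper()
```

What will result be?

Step 1: wrapper() defines n = 33. middle() and worker() have no local n.
Step 2: worker() checks local (none), enclosing middle() (none), enclosing wrapper() and finds n = 33.
Step 3: result = 33

The answer is 33.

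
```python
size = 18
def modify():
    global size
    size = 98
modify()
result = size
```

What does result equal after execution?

Step 1: size = 18 globally.
Step 2: modify() declares global size and sets it to 98.
Step 3: After modify(), global size = 98. result = 98

The answer is 98.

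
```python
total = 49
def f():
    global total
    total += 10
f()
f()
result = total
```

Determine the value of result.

Step 1: total = 49.
Step 2: First f(): total = 49 + 10 = 59.
Step 3: Second f(): total = 59 + 10 = 69. result = 69

The answer is 69.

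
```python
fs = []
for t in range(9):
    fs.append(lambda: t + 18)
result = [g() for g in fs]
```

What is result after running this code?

Step 1: All lambdas capture t by reference. After the loop, t = 8.
Step 2: Each call returns 8 + 18 = 26.
Step 3: result = [26, 26, 26, 26, 26, 26, 26, 26, 26]

The answer is [26, 26, 26, 26, 26, 26, 26, 26, 26].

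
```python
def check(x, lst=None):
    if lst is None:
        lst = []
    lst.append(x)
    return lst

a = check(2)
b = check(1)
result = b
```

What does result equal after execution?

Step 1: None default with guard creates a NEW list each call.
Step 2: a = [2] (fresh list). b = [1] (another fresh list).
Step 3: result = [1] (this is the fix for mutable default)

The answer is [1].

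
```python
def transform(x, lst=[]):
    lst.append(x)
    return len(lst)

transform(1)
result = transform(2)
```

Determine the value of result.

Step 1: Mutable default list persists between calls.
Step 2: First call: lst = [1], len = 1. Second call: lst = [1, 2], len = 2.
Step 3: result = 2

The answer is 2.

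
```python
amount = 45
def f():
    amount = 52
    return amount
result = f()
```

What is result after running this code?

Step 1: Global amount = 45.
Step 2: f() creates local amount = 52, shadowing the global.
Step 3: Returns local amount = 52. result = 52

The answer is 52.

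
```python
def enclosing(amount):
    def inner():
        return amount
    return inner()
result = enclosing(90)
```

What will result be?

Step 1: enclosing(90) binds parameter amount = 90.
Step 2: inner() looks up amount in enclosing scope and finds the parameter amount = 90.
Step 3: result = 90

The answer is 90.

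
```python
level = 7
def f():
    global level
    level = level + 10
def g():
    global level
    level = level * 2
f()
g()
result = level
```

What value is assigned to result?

Step 1: level = 7.
Step 2: f() adds 10: level = 7 + 10 = 17.
Step 3: g() doubles: level = 17 * 2 = 34.
Step 4: result = 34

The answer is 34.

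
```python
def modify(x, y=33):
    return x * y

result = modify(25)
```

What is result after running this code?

Step 1: modify(25) uses default y = 33.
Step 2: Returns 25 * 33 = 825.
Step 3: result = 825

The answer is 825.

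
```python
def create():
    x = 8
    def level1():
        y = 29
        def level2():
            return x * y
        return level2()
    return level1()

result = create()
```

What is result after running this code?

Step 1: x = 8 in create. y = 29 in level1.
Step 2: level2() reads x = 8 and y = 29 from enclosing scopes.
Step 3: result = 8 * 29 = 232

The answer is 232.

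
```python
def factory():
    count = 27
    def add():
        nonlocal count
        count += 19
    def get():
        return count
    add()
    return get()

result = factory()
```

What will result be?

Step 1: count = 27. add() modifies it via nonlocal, get() reads it.
Step 2: add() makes count = 27 + 19 = 46.
Step 3: get() returns 46. result = 46

The answer is 46.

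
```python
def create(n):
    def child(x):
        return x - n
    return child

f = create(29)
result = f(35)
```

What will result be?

Step 1: create(29) creates a closure capturing n = 29.
Step 2: f(35) computes 35 - 29 = 6.
Step 3: result = 6

The answer is 6.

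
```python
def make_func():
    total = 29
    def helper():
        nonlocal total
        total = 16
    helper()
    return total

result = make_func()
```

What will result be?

Step 1: make_func() sets total = 29.
Step 2: helper() uses nonlocal to reassign total = 16.
Step 3: result = 16

The answer is 16.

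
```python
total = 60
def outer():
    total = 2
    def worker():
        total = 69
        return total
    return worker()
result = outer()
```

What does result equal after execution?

Step 1: Three scopes define total: global (60), outer (2), worker (69).
Step 2: worker() has its own local total = 69, which shadows both enclosing and global.
Step 3: result = 69 (local wins in LEGB)

The answer is 69.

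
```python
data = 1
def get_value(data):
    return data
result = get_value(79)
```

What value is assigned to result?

Step 1: Global data = 1.
Step 2: get_value(79) takes parameter data = 79, which shadows the global.
Step 3: result = 79

The answer is 79.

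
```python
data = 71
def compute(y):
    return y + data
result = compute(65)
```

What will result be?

Step 1: data = 71 is defined globally.
Step 2: compute(65) uses parameter y = 65 and looks up data from global scope = 71.
Step 3: result = 65 + 71 = 136

The answer is 136.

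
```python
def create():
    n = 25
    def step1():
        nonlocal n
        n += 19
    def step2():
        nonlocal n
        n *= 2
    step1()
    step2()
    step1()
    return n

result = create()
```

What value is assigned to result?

Step 1: n = 25.
Step 2: step1(): n = 25 + 19 = 44.
Step 3: step2(): n = 44 * 2 = 88.
Step 4: step1(): n = 88 + 19 = 107. result = 107

The answer is 107.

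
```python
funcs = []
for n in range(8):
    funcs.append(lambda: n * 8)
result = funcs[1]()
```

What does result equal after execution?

Step 1: All lambdas reference the same variable n (late binding).
Step 2: After the loop, n = 7. Every lambda returns n * 8.
Step 3: funcs[1]() = 7 * 8 = 56

The answer is 56.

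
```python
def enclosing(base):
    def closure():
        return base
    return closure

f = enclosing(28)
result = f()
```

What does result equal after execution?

Step 1: enclosing(28) creates closure capturing base = 28.
Step 2: f() returns the captured base = 28.
Step 3: result = 28

The answer is 28.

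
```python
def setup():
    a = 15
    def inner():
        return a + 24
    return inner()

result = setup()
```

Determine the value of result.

Step 1: setup() defines a = 15.
Step 2: inner() reads a = 15 from enclosing scope, returns 15 + 24 = 39.
Step 3: result = 39

The answer is 39.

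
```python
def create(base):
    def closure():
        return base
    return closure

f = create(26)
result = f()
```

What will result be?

Step 1: create(26) creates closure capturing base = 26.
Step 2: f() returns the captured base = 26.
Step 3: result = 26

The answer is 26.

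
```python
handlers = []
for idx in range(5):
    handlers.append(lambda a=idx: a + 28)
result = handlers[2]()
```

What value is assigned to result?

Step 1: Default argument a=idx captures idx's value at definition time.
Step 2: handlers[2] was defined when idx = 2, so a defaults to 2.
Step 3: result = 2 + 28 = 30 (default arg fixes the late binding issue)

The answer is 30.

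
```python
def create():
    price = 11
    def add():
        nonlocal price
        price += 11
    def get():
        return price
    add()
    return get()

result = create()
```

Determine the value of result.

Step 1: price = 11. add() modifies it via nonlocal, get() reads it.
Step 2: add() makes price = 11 + 11 = 22.
Step 3: get() returns 22. result = 22

The answer is 22.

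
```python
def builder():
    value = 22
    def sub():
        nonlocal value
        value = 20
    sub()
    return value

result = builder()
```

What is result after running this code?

Step 1: builder() sets value = 22.
Step 2: sub() uses nonlocal to reassign value = 20.
Step 3: result = 20

The answer is 20.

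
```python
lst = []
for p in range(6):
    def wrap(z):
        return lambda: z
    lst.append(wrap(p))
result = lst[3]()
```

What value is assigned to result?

Step 1: wrap(p) creates a new scope capturing z = p at call time.
Step 2: lst[3] = wrap(3), so its lambda captures z = 3.
Step 3: result = 3 (closure factory fixes late binding)

The answer is 3.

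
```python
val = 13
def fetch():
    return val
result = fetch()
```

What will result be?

Step 1: val = 13 is defined in the global scope.
Step 2: fetch() looks up val. No local val exists, so Python checks the global scope via LEGB rule and finds val = 13.
Step 3: result = 13

The answer is 13.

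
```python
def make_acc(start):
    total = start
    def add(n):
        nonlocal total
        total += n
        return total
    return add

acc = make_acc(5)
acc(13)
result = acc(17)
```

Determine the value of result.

Step 1: make_acc(5) creates closure with total = 5.
Step 2: First acc(13): total = 5 + 13 = 18.
Step 3: Second acc(17): total = 18 + 17 = 35. result = 35

The answer is 35.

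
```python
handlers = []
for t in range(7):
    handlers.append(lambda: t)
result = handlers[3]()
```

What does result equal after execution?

Step 1: The loop creates 7 lambdas, all referencing the same variable t.
Step 2: After the loop, t = 6 (final value).
Step 3: handlers[3]() looks up t at call time and finds 6. This is the late binding gotcha. result = 6

The answer is 6.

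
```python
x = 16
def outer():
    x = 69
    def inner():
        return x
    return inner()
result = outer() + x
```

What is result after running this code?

Step 1: Global x = 16. outer() shadows with x = 69.
Step 2: inner() returns enclosing x = 69. outer() = 69.
Step 3: result = 69 + global x (16) = 85

The answer is 85.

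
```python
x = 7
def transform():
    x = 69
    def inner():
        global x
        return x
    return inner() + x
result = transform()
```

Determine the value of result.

Step 1: Global x = 7. transform() shadows with local x = 69.
Step 2: inner() uses global keyword, so inner() returns global x = 7.
Step 3: transform() returns 7 + 69 = 76

The answer is 76.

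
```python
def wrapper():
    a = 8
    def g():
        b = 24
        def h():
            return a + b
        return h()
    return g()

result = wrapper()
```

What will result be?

Step 1: wrapper() defines a = 8. g() defines b = 24.
Step 2: h() accesses both from enclosing scopes: a = 8, b = 24.
Step 3: result = 8 + 24 = 32

The answer is 32.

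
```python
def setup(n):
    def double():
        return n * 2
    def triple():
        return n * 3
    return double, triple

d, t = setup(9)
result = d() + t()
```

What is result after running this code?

Step 1: Both closures capture the same n = 9.
Step 2: d() = 9 * 2 = 18, t() = 9 * 3 = 27.
Step 3: result = 18 + 27 = 45

The answer is 45.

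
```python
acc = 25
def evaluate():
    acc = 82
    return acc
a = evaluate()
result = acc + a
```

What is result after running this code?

Step 1: Global acc = 25. evaluate() returns local acc = 82.
Step 2: a = 82. Global acc still = 25.
Step 3: result = 25 + 82 = 107

The answer is 107.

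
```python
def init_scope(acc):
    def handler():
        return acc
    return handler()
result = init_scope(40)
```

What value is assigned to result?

Step 1: init_scope(40) binds parameter acc = 40.
Step 2: handler() looks up acc in enclosing scope and finds the parameter acc = 40.
Step 3: result = 40

The answer is 40.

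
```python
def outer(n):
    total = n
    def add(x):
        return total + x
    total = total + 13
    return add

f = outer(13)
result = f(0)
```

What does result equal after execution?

Step 1: outer(13) sets total = 13, then total = 13 + 13 = 26.
Step 2: Closures capture by reference, so add sees total = 26.
Step 3: f(0) returns 26 + 0 = 26

The answer is 26.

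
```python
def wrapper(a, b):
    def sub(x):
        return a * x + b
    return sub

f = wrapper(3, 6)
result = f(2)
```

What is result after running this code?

Step 1: wrapper(3, 6) captures a = 3, b = 6.
Step 2: f(2) computes 3 * 2 + 6 = 12.
Step 3: result = 12

The answer is 12.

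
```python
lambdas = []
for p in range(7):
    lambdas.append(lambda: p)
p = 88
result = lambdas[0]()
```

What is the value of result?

Step 1: Lambdas capture the variable p by reference, not by value.
Step 2: After the loop, p is reassigned to 88.
Step 3: lambdas[0]() looks up the current p = 88. result = 88

The answer is 88.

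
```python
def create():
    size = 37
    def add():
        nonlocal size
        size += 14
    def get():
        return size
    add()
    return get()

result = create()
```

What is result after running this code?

Step 1: size = 37. add() modifies it via nonlocal, get() reads it.
Step 2: add() makes size = 37 + 14 = 51.
Step 3: get() returns 51. result = 51

The answer is 51.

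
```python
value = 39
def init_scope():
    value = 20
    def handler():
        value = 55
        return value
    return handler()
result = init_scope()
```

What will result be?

Step 1: Three scopes define value: global (39), init_scope (20), handler (55).
Step 2: handler() has its own local value = 55, which shadows both enclosing and global.
Step 3: result = 55 (local wins in LEGB)

The answer is 55.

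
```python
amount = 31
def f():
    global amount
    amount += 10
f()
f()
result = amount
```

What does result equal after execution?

Step 1: amount = 31.
Step 2: First f(): amount = 31 + 10 = 41.
Step 3: Second f(): amount = 41 + 10 = 51. result = 51

The answer is 51.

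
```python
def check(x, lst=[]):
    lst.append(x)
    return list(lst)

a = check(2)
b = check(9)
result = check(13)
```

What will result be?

Step 1: Default list is shared. list() creates copies for return values.
Step 2: Internal list grows: [2] -> [2, 9] -> [2, 9, 13].
Step 3: result = [2, 9, 13]

The answer is [2, 9, 13].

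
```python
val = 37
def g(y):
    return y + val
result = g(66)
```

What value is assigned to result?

Step 1: val = 37 is defined globally.
Step 2: g(66) uses parameter y = 66 and looks up val from global scope = 37.
Step 3: result = 66 + 37 = 103

The answer is 103.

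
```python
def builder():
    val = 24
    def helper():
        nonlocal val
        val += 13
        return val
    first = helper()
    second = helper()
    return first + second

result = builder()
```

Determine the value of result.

Step 1: val starts at 24.
Step 2: First call: val = 24 + 13 = 37, returns 37.
Step 3: Second call: val = 37 + 13 = 50, returns 50.
Step 4: result = 37 + 50 = 87

The answer is 87.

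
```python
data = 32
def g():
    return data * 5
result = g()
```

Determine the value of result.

Step 1: data = 32 is defined globally.
Step 2: g() looks up data from global scope = 32, then computes 32 * 5 = 160.
Step 3: result = 160

The answer is 160.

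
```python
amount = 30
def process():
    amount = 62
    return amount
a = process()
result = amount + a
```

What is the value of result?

Step 1: Global amount = 30. process() returns local amount = 62.
Step 2: a = 62. Global amount still = 30.
Step 3: result = 30 + 62 = 92

The answer is 92.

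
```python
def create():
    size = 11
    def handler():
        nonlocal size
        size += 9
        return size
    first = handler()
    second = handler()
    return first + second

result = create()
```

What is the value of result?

Step 1: size starts at 11.
Step 2: First call: size = 11 + 9 = 20, returns 20.
Step 3: Second call: size = 20 + 9 = 29, returns 29.
Step 4: result = 20 + 29 = 49

The answer is 49.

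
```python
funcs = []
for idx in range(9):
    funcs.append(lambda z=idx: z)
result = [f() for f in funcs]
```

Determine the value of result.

Step 1: Default arg z=idx captures idx at each iteration.
Step 2: Each lambda has its own default: 0, 1, ..., 8.
Step 3: result = [0, 1, 2, 3, 4, 5, 6, 7, 8]

The answer is [0, 1, 2, 3, 4, 5, 6, 7, 8].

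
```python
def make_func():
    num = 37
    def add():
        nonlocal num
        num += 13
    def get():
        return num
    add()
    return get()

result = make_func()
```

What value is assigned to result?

Step 1: num = 37. add() modifies it via nonlocal, get() reads it.
Step 2: add() makes num = 37 + 13 = 50.
Step 3: get() returns 50. result = 50

The answer is 50.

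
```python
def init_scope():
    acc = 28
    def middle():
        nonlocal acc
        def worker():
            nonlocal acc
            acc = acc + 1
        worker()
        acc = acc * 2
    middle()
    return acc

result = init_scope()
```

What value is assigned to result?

Step 1: acc = 28.
Step 2: worker() adds 1: acc = 28 + 1 = 29.
Step 3: middle() doubles: acc = 29 * 2 = 58.
Step 4: result = 58

The answer is 58.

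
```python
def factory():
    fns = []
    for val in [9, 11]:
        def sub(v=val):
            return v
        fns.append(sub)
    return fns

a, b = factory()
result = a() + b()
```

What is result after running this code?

Step 1: Default argument v=val captures val at each iteration.
Step 2: a() returns 9 (captured at first iteration), b() returns 11 (captured at second).
Step 3: result = 9 + 11 = 20

The answer is 20.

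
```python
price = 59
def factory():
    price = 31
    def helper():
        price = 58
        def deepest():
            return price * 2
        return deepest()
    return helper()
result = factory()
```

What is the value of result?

Step 1: deepest() looks up price through LEGB: not local, finds price = 58 in enclosing helper().
Step 2: Returns 58 * 2 = 116.
Step 3: result = 116

The answer is 116.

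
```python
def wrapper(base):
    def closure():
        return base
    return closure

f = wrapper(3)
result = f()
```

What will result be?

Step 1: wrapper(3) creates closure capturing base = 3.
Step 2: f() returns the captured base = 3.
Step 3: result = 3

The answer is 3.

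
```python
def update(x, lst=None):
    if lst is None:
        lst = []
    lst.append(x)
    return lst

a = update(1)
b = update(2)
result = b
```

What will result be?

Step 1: None default with guard creates a NEW list each call.
Step 2: a = [1] (fresh list). b = [2] (another fresh list).
Step 3: result = [2] (this is the fix for mutable default)

The answer is [2].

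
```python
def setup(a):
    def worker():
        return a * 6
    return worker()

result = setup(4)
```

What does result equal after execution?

Step 1: setup(4) binds parameter a = 4.
Step 2: worker() accesses a = 4 from enclosing scope.
Step 3: result = 4 * 6 = 24

The answer is 24.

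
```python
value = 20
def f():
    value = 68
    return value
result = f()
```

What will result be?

Step 1: Global value = 20.
Step 2: f() creates local value = 68, shadowing the global.
Step 3: Returns local value = 68. result = 68

The answer is 68.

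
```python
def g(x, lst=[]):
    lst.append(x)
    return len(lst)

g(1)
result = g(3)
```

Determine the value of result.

Step 1: Mutable default list persists between calls.
Step 2: First call: lst = [1], len = 1. Second call: lst = [1, 3], len = 2.
Step 3: result = 2

The answer is 2.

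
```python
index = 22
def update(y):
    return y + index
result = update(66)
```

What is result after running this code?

Step 1: index = 22 is defined globally.
Step 2: update(66) uses parameter y = 66 and looks up index from global scope = 22.
Step 3: result = 66 + 22 = 88

The answer is 88.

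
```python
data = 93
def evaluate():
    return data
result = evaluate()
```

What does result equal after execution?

Step 1: data = 93 is defined in the global scope.
Step 2: evaluate() looks up data. No local data exists, so Python checks the global scope via LEGB rule and finds data = 93.
Step 3: result = 93

The answer is 93.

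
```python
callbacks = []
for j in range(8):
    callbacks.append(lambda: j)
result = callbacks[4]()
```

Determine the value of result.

Step 1: The loop creates 8 lambdas, all referencing the same variable j.
Step 2: After the loop, j = 7 (final value).
Step 3: callbacks[4]() looks up j at call time and finds 7. This is the late binding gotcha. result = 7

The answer is 7.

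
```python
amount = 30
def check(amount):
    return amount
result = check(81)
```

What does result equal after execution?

Step 1: Global amount = 30.
Step 2: check(81) takes parameter amount = 81, which shadows the global.
Step 3: result = 81

The answer is 81.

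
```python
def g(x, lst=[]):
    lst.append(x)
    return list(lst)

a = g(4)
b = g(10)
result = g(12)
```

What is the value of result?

Step 1: Default list is shared. list() creates copies for return values.
Step 2: Internal list grows: [4] -> [4, 10] -> [4, 10, 12].
Step 3: result = [4, 10, 12]

The answer is [4, 10, 12].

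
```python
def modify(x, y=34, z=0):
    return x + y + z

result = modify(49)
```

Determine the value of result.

Step 1: modify(49) uses defaults y = 34, z = 0.
Step 2: Returns 49 + 34 + 0 = 83.
Step 3: result = 83

The answer is 83.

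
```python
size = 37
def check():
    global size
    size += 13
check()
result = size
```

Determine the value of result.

Step 1: size = 37 globally.
Step 2: check() modifies global size: size += 13 = 50.
Step 3: result = 50

The answer is 50.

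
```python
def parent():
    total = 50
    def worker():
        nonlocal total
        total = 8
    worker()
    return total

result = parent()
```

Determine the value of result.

Step 1: parent() sets total = 50.
Step 2: worker() uses nonlocal to reassign total = 8.
Step 3: result = 8

The answer is 8.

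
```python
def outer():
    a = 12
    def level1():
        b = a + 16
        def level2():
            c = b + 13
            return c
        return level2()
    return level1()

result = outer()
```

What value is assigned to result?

Step 1: a = 12. b = a + 16 = 28.
Step 2: c = b + 13 = 28 + 13 = 41.
Step 3: result = 41

The answer is 41.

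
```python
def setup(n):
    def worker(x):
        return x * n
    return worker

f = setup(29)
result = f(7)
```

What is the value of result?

Step 1: setup(29) creates a closure capturing n = 29.
Step 2: f(7) computes 7 * 29 = 203.
Step 3: result = 203

The answer is 203.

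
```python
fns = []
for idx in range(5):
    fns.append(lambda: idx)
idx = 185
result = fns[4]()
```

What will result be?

Step 1: Lambdas capture the variable idx by reference, not by value.
Step 2: After the loop, idx is reassigned to 185.
Step 3: fns[4]() looks up the current idx = 185. result = 185

The answer is 185.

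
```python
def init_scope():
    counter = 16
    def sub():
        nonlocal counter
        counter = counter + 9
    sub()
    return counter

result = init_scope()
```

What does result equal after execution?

Step 1: init_scope() sets counter = 16.
Step 2: sub() uses nonlocal to modify counter in init_scope's scope: counter = 16 + 9 = 25.
Step 3: init_scope() returns the modified counter = 25

The answer is 25.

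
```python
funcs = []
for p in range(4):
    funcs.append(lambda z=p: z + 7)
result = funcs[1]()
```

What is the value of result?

Step 1: Default argument z=p captures p's value at definition time.
Step 2: funcs[1] was defined when p = 1, so z defaults to 1.
Step 3: result = 1 + 7 = 8 (default arg fixes the late binding issue)

The answer is 8.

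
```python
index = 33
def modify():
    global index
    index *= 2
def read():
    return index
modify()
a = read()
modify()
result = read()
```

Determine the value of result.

Step 1: index = 33.
Step 2: First modify(): index = 33 * 2 = 66.
Step 3: Second modify(): index = 66 * 2 = 132.
Step 4: read() returns 132

The answer is 132.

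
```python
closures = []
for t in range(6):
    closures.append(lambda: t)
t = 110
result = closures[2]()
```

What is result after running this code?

Step 1: Lambdas capture the variable t by reference, not by value.
Step 2: After the loop, t is reassigned to 110.
Step 3: closures[2]() looks up the current t = 110. result = 110

The answer is 110.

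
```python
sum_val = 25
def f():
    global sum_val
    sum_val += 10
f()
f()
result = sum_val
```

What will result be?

Step 1: sum_val = 25.
Step 2: First f(): sum_val = 25 + 10 = 35.
Step 3: Second f(): sum_val = 35 + 10 = 45. result = 45

The answer is 45.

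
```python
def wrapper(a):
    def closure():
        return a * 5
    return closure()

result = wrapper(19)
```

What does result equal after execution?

Step 1: wrapper(19) binds parameter a = 19.
Step 2: closure() accesses a = 19 from enclosing scope.
Step 3: result = 19 * 5 = 95

The answer is 95.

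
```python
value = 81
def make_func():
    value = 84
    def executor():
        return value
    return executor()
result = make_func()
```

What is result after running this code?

Step 1: value = 81 globally, but make_func() defines value = 84 locally.
Step 2: executor() looks up value. Not in local scope, so checks enclosing scope (make_func) and finds value = 84.
Step 3: result = 84

The answer is 84.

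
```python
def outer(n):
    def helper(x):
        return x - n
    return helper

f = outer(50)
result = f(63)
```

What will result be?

Step 1: outer(50) creates a closure capturing n = 50.
Step 2: f(63) computes 63 - 50 = 13.
Step 3: result = 13

The answer is 13.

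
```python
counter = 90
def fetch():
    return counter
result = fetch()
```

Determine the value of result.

Step 1: counter = 90 is defined in the global scope.
Step 2: fetch() looks up counter. No local counter exists, so Python checks the global scope via LEGB rule and finds counter = 90.
Step 3: result = 90

The answer is 90.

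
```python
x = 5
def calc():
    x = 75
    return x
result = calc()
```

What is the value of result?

Step 1: Global x = 5.
Step 2: calc() creates local x = 75, shadowing the global.
Step 3: Returns local x = 75. result = 75

The answer is 75.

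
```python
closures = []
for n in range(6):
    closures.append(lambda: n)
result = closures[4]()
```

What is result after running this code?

Step 1: The loop creates 6 lambdas, all referencing the same variable n.
Step 2: After the loop, n = 5 (final value).
Step 3: closures[4]() looks up n at call time and finds 5. This is the late binding gotcha. result = 5

The answer is 5.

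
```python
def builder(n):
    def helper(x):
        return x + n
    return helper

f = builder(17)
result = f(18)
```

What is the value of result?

Step 1: builder(17) creates a closure that captures n = 17.
Step 2: f(18) calls the closure with x = 18, returning 18 + 17 = 35.
Step 3: result = 35

The answer is 35.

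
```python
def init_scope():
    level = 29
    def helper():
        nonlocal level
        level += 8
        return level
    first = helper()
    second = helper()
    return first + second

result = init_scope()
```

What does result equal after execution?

Step 1: level starts at 29.
Step 2: First call: level = 29 + 8 = 37, returns 37.
Step 3: Second call: level = 37 + 8 = 45, returns 45.
Step 4: result = 37 + 45 = 82

The answer is 82.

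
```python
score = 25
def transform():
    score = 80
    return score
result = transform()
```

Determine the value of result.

Step 1: Global score = 25.
Step 2: transform() creates local score = 80, shadowing the global.
Step 3: Returns local score = 80. result = 80

The answer is 80.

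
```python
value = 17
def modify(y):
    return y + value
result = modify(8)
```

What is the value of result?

Step 1: value = 17 is defined globally.
Step 2: modify(8) uses parameter y = 8 and looks up value from global scope = 17.
Step 3: result = 8 + 17 = 25

The answer is 25.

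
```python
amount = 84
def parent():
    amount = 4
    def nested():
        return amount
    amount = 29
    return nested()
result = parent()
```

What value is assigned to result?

Step 1: parent() sets amount = 4, then later amount = 29.
Step 2: nested() is called after amount is reassigned to 29. Closures capture variables by reference, not by value.
Step 3: result = 29

The answer is 29.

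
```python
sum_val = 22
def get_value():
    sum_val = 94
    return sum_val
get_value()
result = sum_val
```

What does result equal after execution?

Step 1: Global sum_val = 22.
Step 2: get_value() creates local sum_val = 94 (shadow, not modification).
Step 3: After get_value() returns, global sum_val is unchanged. result = 22

The answer is 22.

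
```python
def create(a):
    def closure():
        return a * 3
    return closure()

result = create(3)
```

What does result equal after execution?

Step 1: create(3) binds parameter a = 3.
Step 2: closure() accesses a = 3 from enclosing scope.
Step 3: result = 3 * 3 = 9

The answer is 9.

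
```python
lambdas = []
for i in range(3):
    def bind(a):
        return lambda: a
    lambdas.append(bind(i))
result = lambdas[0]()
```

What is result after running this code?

Step 1: bind(i) creates a new scope capturing a = i at call time.
Step 2: lambdas[0] = bind(0), so its lambda captures a = 0.
Step 3: result = 0 (closure factory fixes late binding)

The answer is 0.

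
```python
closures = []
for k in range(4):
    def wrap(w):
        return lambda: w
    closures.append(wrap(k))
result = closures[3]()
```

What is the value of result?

Step 1: wrap(k) creates a new scope capturing w = k at call time.
Step 2: closures[3] = wrap(3), so its lambda captures w = 3.
Step 3: result = 3 (closure factory fixes late binding)

The answer is 3.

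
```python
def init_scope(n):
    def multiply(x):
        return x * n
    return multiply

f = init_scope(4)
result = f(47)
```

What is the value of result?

Step 1: init_scope(4) returns multiply closure with n = 4.
Step 2: f(47) computes 47 * 4 = 188.
Step 3: result = 188

The answer is 188.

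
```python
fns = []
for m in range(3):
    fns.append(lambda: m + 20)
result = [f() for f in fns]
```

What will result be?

Step 1: All lambdas capture m by reference. After the loop, m = 2.
Step 2: Each call returns 2 + 20 = 22.
Step 3: result = [22, 22, 22]

The answer is [22, 22, 22].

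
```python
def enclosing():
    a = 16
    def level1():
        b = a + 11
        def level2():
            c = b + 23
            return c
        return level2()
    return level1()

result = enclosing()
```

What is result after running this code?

Step 1: a = 16. b = a + 11 = 27.
Step 2: c = b + 23 = 27 + 23 = 50.
Step 3: result = 50

The answer is 50.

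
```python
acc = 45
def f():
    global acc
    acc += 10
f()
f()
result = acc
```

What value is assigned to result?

Step 1: acc = 45.
Step 2: First f(): acc = 45 + 10 = 55.
Step 3: Second f(): acc = 55 + 10 = 65. result = 65

The answer is 65.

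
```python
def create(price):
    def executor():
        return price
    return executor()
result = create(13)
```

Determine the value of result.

Step 1: create(13) binds parameter price = 13.
Step 2: executor() looks up price in enclosing scope and finds the parameter price = 13.
Step 3: result = 13

The answer is 13.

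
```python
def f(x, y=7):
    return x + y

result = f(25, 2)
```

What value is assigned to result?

Step 1: f(25, 2) overrides default y with 2.
Step 2: Returns 25 + 2 = 27.
Step 3: result = 27

The answer is 27.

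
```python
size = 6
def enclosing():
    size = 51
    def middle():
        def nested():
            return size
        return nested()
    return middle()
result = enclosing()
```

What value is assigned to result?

Step 1: enclosing() defines size = 51. middle() and nested() have no local size.
Step 2: nested() checks local (none), enclosing middle() (none), enclosing enclosing() and finds size = 51.
Step 3: result = 51

The answer is 51.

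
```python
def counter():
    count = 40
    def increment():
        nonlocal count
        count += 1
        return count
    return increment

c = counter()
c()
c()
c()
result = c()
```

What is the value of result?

Step 1: counter() creates closure with count = 40.
Step 2: Each c() call increments count via nonlocal. After 4 calls: 40 + 4 = 44.
Step 3: result = 44

The answer is 44.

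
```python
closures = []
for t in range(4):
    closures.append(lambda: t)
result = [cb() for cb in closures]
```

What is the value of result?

Step 1: All 4 lambdas share the same variable t.
Step 2: After the loop, t = 3.
Step 3: Each call returns 3. result = [3, 3, 3, 3]

The answer is [3, 3, 3, 3].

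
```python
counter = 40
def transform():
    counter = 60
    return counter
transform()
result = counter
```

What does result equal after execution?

Step 1: Global counter = 40.
Step 2: transform() creates local counter = 60 (shadow, not modification).
Step 3: After transform() returns, global counter is unchanged. result = 40

The answer is 40.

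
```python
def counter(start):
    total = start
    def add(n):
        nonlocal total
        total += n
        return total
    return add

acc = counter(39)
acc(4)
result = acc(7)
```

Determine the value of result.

Step 1: counter(39) creates closure with total = 39.
Step 2: First acc(4): total = 39 + 4 = 43.
Step 3: Second acc(7): total = 43 + 7 = 50. result = 50

The answer is 50.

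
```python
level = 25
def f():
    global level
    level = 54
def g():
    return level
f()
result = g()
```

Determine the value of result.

Step 1: level = 25.
Step 2: f() sets global level = 54.
Step 3: g() reads global level = 54. result = 54

The answer is 54.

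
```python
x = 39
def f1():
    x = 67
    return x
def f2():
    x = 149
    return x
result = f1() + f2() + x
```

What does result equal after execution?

Step 1: Each function shadows global x with its own local.
Step 2: f1() returns 67, f2() returns 149.
Step 3: Global x = 39 is unchanged. result = 67 + 149 + 39 = 255

The answer is 255.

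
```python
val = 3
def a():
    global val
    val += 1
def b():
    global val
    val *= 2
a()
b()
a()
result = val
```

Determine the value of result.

Step 1: val = 3.
Step 2: a(): val = 3 + 1 = 4.
Step 3: b(): val = 4 * 2 = 8.
Step 4: a(): val = 8 + 1 = 9

The answer is 9.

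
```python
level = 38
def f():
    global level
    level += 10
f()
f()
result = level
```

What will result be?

Step 1: level = 38.
Step 2: First f(): level = 38 + 10 = 48.
Step 3: Second f(): level = 48 + 10 = 58. result = 58

The answer is 58.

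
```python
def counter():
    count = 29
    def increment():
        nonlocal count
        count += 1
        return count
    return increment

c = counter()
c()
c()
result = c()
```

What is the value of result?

Step 1: counter() creates closure with count = 29.
Step 2: Each c() call increments count via nonlocal. After 3 calls: 29 + 3 = 32.
Step 3: result = 32

The answer is 32.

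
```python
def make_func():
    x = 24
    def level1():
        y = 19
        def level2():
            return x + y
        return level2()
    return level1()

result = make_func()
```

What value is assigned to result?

Step 1: x = 24 in make_func. y = 19 in level1.
Step 2: level2() reads x = 24 and y = 19 from enclosing scopes.
Step 3: result = 24 + 19 = 43

The answer is 43.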